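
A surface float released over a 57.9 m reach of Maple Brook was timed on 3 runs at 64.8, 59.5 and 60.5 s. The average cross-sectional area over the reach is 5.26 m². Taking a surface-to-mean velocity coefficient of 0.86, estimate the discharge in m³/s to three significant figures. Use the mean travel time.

4.25 m³/s

t̄ = (64.8 + 59.5 + 60.5) / 3 = 61.6 s
v_surface = L / t̄ = 57.9 / 61.6 = 0.9399 m/s
v_mean = 0.86 × 0.9399 = 0.8083 m/s
Q = A × v_mean = 5.26 × 0.8083 = 4.252 m³/s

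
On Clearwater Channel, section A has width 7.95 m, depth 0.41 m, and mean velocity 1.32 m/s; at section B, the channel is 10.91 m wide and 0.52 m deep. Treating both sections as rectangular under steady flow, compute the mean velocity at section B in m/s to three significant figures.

Q = A₁V₁ = (7.95×0.41) × 1.32 = 4.303 m³/s
A₂ = 10.91 × 0.52 = 5.673 m²
V₂ = Q/A₂ = 4.303/5.673 = 0.7584 m/s

0.758 m/s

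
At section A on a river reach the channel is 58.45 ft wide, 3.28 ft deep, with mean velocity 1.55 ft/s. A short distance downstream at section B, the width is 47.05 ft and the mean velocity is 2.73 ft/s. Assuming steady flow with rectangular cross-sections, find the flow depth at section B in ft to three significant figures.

Q = A₁V₁ = (58.45×3.28) × 1.55 = 297.2 ft³/s
d₂ = Q/(b₂ V₂) = 297.2/(47.05×2.73) = 2.313 ft

2.31 ft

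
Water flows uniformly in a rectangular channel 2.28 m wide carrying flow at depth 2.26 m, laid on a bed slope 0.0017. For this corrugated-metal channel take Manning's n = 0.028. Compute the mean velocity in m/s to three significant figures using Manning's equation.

1.22 m/s

A = b·y = 2.28 × 2.26 = 5.153 m²
P = b + 2y = 2.28 + 2×2.26 = 6.800 m
R = A/P = 5.153/6.800 = 0.7578 m
Q = (1/n)·A·R^(2/3)·S^(1/2) = (1/0.028) × 5.153 × 0.7578^(2/3) × 0.0017^(1/2) = 6.307 m³/s
V = Q/A = 6.307/5.153 = 1.224 m/s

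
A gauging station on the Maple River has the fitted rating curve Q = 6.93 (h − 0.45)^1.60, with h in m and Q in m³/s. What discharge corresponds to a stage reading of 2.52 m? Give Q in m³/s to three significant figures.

Q = 6.93 × (2.52 − 0.45)^1.60 = 6.93 × 2.07^1.60 = 22.20 m³/s

22.2 m³/s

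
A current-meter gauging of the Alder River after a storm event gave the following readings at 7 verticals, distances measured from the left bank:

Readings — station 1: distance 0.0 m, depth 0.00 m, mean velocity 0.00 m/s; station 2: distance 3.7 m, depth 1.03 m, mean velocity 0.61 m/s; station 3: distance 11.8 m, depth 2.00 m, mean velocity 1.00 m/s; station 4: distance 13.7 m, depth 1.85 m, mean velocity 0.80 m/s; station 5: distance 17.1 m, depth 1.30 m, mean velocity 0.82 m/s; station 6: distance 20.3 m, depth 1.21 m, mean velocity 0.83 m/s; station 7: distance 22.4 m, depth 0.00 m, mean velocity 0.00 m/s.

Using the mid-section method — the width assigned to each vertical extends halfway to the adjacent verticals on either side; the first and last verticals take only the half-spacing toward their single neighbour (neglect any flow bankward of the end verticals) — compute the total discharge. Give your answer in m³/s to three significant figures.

w_2 = (11.8 − 0.0)/2 = 5.9 m; q_2 = 0.61 × 1.03 × 5.9 = 3.707 m³/s
w_3 = (13.7 − 3.7)/2 = 5 m; q_3 = 1.00 × 2.00 × 5 = 10.00 m³/s
w_4 = (17.1 − 11.8)/2 = 2.65 m; q_4 = 0.80 × 1.85 × 2.65 = 3.922 m³/s
w_5 = (20.3 − 13.7)/2 = 3.3 m; q_5 = 0.82 × 1.30 × 3.3 = 3.518 m³/s
w_6 = (22.4 − 17.1)/2 = 2.65 m; q_6 = 0.83 × 1.21 × 2.65 = 2.661 m³/s
Stations 1, 7 contribute zero (depth or velocity is 0).
Q = Σ qᵢ = 23.81 m³/s

23.8 m³/s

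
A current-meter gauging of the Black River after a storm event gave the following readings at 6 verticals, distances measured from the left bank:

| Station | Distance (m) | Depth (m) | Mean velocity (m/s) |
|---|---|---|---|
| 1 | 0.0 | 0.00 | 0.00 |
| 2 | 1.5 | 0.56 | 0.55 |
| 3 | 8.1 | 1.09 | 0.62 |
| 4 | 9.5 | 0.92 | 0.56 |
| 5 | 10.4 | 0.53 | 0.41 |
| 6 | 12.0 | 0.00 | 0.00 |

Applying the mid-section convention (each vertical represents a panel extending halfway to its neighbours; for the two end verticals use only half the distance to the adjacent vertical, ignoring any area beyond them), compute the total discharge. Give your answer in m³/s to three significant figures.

w_2 = (8.1 − 0.0)/2 = 4.05 m; q_2 = 0.55 × 0.56 × 4.05 = 1.247 m³/s
w_3 = (9.5 − 1.5)/2 = 4 m; q_3 = 0.62 × 1.09 × 4 = 2.703 m³/s
w_4 = (10.4 − 8.1)/2 = 1.15 m; q_4 = 0.56 × 0.92 × 1.15 = 0.5925 m³/s
w_5 = (12.0 − 9.5)/2 = 1.25 m; q_5 = 0.41 × 0.53 × 1.25 = 0.2716 m³/s
Stations 1, 6 contribute zero (depth or velocity is 0).
Q = Σ qᵢ = 4.815 m³/s

4.81 m³/s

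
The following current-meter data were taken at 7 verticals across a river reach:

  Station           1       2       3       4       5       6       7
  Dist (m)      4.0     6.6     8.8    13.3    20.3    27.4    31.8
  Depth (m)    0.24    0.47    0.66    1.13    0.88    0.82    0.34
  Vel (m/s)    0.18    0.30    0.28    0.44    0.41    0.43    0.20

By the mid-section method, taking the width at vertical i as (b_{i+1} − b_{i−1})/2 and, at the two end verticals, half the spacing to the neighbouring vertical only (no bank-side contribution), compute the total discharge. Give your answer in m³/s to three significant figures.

8.59 m³/s

w_1 = (6.6 − 4.0)/2 = 1.3 m; q_1 = 0.18 × 0.24 × 1.3 = 0.05616 m³/s
w_2 = (8.8 − 4.0)/2 = 2.4 m; q_2 = 0.30 × 0.47 × 2.4 = 0.3384 m³/s
w_3 = (13.3 − 6.6)/2 = 3.35 m; q_3 = 0.28 × 0.66 × 3.35 = 0.6191 m³/s
w_4 = (20.3 − 8.8)/2 = 5.75 m; q_4 = 0.44 × 1.13 × 5.75 = 2.859 m³/s
w_5 = (27.4 − 13.3)/2 = 7.05 m; q_5 = 0.41 × 0.88 × 7.05 = 2.544 m³/s
w_6 = (31.8 − 20.3)/2 = 5.75 m; q_6 = 0.43 × 0.82 × 5.75 = 2.027 m³/s
w_7 = (31.8 − 27.4)/2 = 2.2 m; q_7 = 0.20 × 0.34 × 2.2 = 0.1496 m³/s
Q = Σ qᵢ = 8.593 m³/s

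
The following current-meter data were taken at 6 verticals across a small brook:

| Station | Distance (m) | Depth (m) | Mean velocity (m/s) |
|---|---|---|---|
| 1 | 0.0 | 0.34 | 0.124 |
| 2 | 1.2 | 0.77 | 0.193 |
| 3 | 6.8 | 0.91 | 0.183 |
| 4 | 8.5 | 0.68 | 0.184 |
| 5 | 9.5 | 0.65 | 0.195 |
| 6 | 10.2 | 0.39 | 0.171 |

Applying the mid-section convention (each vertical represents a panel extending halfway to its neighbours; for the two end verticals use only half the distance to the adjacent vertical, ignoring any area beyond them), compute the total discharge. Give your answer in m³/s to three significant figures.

w_1 = (1.2 − 0.0)/2 = 0.6 m; q_1 = 0.124 × 0.34 × 0.6 = 0.02530 m³/s
w_2 = (6.8 − 0.0)/2 = 3.4 m; q_2 = 0.193 × 0.77 × 3.4 = 0.5053 m³/s
w_3 = (8.5 − 1.2)/2 = 3.65 m; q_3 = 0.183 × 0.91 × 3.65 = 0.6078 m³/s
w_4 = (9.5 − 6.8)/2 = 1.35 m; q_4 = 0.184 × 0.68 × 1.35 = 0.1689 m³/s
w_5 = (10.2 − 8.5)/2 = 0.85 m; q_5 = 0.195 × 0.65 × 0.85 = 0.1077 m³/s
w_6 = (10.2 − 9.5)/2 = 0.35 m; q_6 = 0.171 × 0.39 × 0.35 = 0.02334 m³/s
Q = Σ qᵢ = 1.438 m³/s

1.44 m³/s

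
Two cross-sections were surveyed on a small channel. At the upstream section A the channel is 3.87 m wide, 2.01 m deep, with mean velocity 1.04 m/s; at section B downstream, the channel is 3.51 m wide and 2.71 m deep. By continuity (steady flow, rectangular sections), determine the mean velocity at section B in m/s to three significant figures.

0.850 m/s

Q = A₁V₁ = (3.87×2.01) × 1.04 = 8.090 m³/s
A₂ = 3.51 × 2.71 = 9.512 m²
V₂ = Q/A₂ = 8.090/9.512 = 0.8505 m/s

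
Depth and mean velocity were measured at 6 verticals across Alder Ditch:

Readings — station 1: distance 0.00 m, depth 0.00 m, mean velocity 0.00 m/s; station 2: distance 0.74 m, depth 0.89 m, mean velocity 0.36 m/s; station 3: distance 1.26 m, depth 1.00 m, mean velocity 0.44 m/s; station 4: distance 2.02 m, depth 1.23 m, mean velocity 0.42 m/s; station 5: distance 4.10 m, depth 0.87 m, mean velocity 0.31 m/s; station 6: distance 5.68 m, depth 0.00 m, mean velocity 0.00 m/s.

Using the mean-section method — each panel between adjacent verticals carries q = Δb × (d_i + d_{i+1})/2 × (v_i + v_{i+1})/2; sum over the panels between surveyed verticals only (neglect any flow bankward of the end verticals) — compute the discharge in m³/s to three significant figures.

Panel 1-2: Δb = 0.74 m, d̄ = (0.00+0.89)/2 = 0.445, v̄ = (0.00+0.36)/2 = 0.18 → q = 0.74×0.445×0.18 = 0.05927 m³/s
Panel 2-3: Δb = 0.52 m, d̄ = (0.89+1.00)/2 = 0.945, v̄ = (0.36+0.44)/2 = 0.4 → q = 0.52×0.945×0.4 = 0.1966 m³/s
Panel 3-4: Δb = 0.76 m, d̄ = (1.00+1.23)/2 = 1.115, v̄ = (0.44+0.42)/2 = 0.43 → q = 0.76×1.115×0.43 = 0.3644 m³/s
Panel 4-5: Δb = 2.08 m, d̄ = (1.23+0.87)/2 = 1.05, v̄ = (0.42+0.31)/2 = 0.365 → q = 2.08×1.05×0.365 = 0.7972 m³/s
Panel 5-6: Δb = 1.58 m, d̄ = (0.87+0.00)/2 = 0.435, v̄ = (0.31+0.00)/2 = 0.155 → q = 1.58×0.435×0.155 = 0.1065 m³/s
Q = Σ q = 1.524 m³/s

1.52 m³/s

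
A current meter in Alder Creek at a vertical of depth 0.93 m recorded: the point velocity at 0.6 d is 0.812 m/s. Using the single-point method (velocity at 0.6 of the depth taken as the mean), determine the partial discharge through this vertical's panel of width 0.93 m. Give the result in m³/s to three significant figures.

0.702 m³/s

v̄ = v₀.₆ = 0.812 m/s
q = v̄ × d × w = 0.8120 × 0.93 × 0.93 = 0.7023 m³/s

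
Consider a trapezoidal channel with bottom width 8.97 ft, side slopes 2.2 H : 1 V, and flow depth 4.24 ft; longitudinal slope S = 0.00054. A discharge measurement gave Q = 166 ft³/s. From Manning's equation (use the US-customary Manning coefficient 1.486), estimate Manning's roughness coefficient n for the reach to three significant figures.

A = (b + z·y)·y = (8.97 + 2.2×4.24)×4.24 = 77.58 ft²
P = b + 2y√(1+z²) = 8.97 + 2×4.24×√(1+2.2²) = 29.46 ft
R = A/P = 77.58/29.46 = 2.633 ft
n = (1.486/Q)·A·R^(2/3)·S^(1/2) = (1.486/166) × 77.58 × 1.907 × 0.02324 = 0.03078

0.0308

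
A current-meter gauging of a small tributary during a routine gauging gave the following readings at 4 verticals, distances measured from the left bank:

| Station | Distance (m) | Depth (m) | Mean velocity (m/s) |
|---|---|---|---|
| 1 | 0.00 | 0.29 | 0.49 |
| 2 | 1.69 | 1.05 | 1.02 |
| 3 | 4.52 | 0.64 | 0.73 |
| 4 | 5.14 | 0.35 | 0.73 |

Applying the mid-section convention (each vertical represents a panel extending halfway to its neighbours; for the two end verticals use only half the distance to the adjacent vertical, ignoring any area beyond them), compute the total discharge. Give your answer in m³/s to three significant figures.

3.43 m³/s

w_1 = (1.69 − 0.00)/2 = 0.845 m; q_1 = 0.49 × 0.29 × 0.845 = 0.1201 m³/s
w_2 = (4.52 − 0.00)/2 = 2.26 m; q_2 = 1.02 × 1.05 × 2.26 = 2.420 m³/s
w_3 = (5.14 − 1.69)/2 = 1.725 m; q_3 = 0.73 × 0.64 × 1.725 = 0.8059 m³/s
w_4 = (5.14 − 4.52)/2 = 0.31 m; q_4 = 0.73 × 0.35 × 0.31 = 0.07921 m³/s
Q = Σ qᵢ = 3.426 m³/s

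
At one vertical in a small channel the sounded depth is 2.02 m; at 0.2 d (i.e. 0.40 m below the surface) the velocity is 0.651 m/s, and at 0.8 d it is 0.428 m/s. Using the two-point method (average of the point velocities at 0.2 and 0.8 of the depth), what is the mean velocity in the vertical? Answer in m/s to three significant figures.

0.540 m/s

v̄ = (0.651 + 0.428) / 2 = 0.5395 m/s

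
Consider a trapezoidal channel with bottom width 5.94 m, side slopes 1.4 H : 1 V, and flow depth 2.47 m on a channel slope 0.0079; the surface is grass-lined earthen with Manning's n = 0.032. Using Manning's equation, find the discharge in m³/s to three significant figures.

88.5 m³/s

A = (b + z·y)·y = (5.94 + 1.4×2.47)×2.47 = 23.21 m²
P = b + 2y√(1+z²) = 5.94 + 2×2.47×√(1+1.4²) = 14.44 m
R = A/P = 23.21/14.44 = 1.608 m
Q = (1/n)·A·R^(2/3)·S^(1/2) = (1/0.032) × 23.21 × 1.608^(2/3) × 0.0079^(1/2) = 88.48 m³/s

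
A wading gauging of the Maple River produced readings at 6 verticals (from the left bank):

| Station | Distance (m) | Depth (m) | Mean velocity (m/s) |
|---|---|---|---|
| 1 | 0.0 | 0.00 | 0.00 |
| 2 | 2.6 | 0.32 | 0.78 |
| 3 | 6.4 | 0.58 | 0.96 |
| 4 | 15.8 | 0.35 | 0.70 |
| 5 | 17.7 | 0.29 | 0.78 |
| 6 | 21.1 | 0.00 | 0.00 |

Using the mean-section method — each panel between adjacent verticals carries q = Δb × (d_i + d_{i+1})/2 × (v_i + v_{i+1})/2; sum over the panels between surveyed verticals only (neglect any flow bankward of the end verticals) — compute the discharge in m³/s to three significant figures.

Panel 1-2: Δb = 2.6 m, d̄ = (0.00+0.32)/2 = 0.16, v̄ = (0.00+0.78)/2 = 0.39 → q = 2.6×0.16×0.39 = 0.1622 m³/s
Panel 2-3: Δb = 3.8 m, d̄ = (0.32+0.58)/2 = 0.45, v̄ = (0.78+0.96)/2 = 0.87 → q = 3.8×0.45×0.87 = 1.488 m³/s
Panel 3-4: Δb = 9.4 m, d̄ = (0.58+0.35)/2 = 0.465, v̄ = (0.96+0.70)/2 = 0.83 → q = 9.4×0.465×0.83 = 3.628 m³/s
Panel 4-5: Δb = 1.9 m, d̄ = (0.35+0.29)/2 = 0.32, v̄ = (0.70+0.78)/2 = 0.74 → q = 1.9×0.32×0.74 = 0.4499 m³/s
Panel 5-6: Δb = 3.4 m, d̄ = (0.29+0.00)/2 = 0.145, v̄ = (0.78+0.00)/2 = 0.39 → q = 3.4×0.145×0.39 = 0.1923 m³/s
Q = Σ q = 5.920 m³/s

5.92 m³/s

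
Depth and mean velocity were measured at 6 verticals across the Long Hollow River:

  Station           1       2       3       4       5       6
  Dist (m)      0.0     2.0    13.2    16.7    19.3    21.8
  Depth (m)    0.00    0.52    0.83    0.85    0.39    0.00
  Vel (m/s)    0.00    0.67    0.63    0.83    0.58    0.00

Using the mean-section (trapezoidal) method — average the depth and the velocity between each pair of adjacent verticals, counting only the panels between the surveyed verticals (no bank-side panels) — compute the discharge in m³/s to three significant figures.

Panel 1-2: Δb = 2 m, d̄ = (0.00+0.52)/2 = 0.26, v̄ = (0.00+0.67)/2 = 0.335 → q = 2×0.26×0.335 = 0.1742 m³/s
Panel 2-3: Δb = 11.2 m, d̄ = (0.52+0.83)/2 = 0.675, v̄ = (0.67+0.63)/2 = 0.65 → q = 11.2×0.675×0.65 = 4.914 m³/s
Panel 3-4: Δb = 3.5 m, d̄ = (0.83+0.85)/2 = 0.84, v̄ = (0.63+0.83)/2 = 0.73 → q = 3.5×0.84×0.73 = 2.146 m³/s
Panel 4-5: Δb = 2.6 m, d̄ = (0.85+0.39)/2 = 0.62, v̄ = (0.83+0.58)/2 = 0.705 → q = 2.6×0.62×0.705 = 1.136 m³/s
Panel 5-6: Δb = 2.5 m, d̄ = (0.39+0.00)/2 = 0.195, v̄ = (0.58+0.00)/2 = 0.29 → q = 2.5×0.195×0.29 = 0.1414 m³/s
Q = Σ q = 8.512 m³/s

8.51 m³/s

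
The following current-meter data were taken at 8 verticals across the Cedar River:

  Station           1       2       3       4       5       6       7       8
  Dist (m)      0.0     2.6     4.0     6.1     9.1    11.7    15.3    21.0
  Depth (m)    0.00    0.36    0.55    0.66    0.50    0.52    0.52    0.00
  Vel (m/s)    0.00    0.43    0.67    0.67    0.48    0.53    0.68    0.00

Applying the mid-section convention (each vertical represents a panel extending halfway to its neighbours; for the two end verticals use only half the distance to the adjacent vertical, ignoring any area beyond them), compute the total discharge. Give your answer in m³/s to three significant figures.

5.25 m³/s

w_2 = (4.0 − 0.0)/2 = 2 m; q_2 = 0.43 × 0.36 × 2 = 0.3096 m³/s
w_3 = (6.1 − 2.6)/2 = 1.75 m; q_3 = 0.67 × 0.55 × 1.75 = 0.6449 m³/s
w_4 = (9.1 − 4.0)/2 = 2.55 m; q_4 = 0.67 × 0.66 × 2.55 = 1.128 m³/s
w_5 = (11.7 − 6.1)/2 = 2.8 m; q_5 = 0.48 × 0.50 × 2.8 = 0.6720 m³/s
w_6 = (15.3 − 9.1)/2 = 3.1 m; q_6 = 0.53 × 0.52 × 3.1 = 0.8544 m³/s
w_7 = (21.0 − 11.7)/2 = 4.65 m; q_7 = 0.68 × 0.52 × 4.65 = 1.644 m³/s
Stations 1, 8 contribute zero (depth or velocity is 0).
Q = Σ qᵢ = 5.253 m³/s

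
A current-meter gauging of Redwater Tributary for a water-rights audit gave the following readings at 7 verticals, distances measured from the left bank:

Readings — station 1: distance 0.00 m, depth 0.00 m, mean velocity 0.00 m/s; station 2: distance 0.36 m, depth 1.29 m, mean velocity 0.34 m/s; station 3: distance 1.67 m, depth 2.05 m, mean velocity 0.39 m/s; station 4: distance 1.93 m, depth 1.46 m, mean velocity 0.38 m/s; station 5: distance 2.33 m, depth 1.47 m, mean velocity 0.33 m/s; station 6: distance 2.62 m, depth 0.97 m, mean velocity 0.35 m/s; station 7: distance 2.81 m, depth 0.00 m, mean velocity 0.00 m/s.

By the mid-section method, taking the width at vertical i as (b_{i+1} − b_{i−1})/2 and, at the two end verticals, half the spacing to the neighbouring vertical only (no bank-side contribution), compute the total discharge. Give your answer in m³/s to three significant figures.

w_2 = (1.67 − 0.00)/2 = 0.835 m; q_2 = 0.34 × 1.29 × 0.835 = 0.3662 m³/s
w_3 = (1.93 − 0.36)/2 = 0.785 m; q_3 = 0.39 × 2.05 × 0.785 = 0.6276 m³/s
w_4 = (2.33 − 1.67)/2 = 0.33 m; q_4 = 0.38 × 1.46 × 0.33 = 0.1831 m³/s
w_5 = (2.62 − 1.93)/2 = 0.345 m; q_5 = 0.33 × 1.47 × 0.345 = 0.1674 m³/s
w_6 = (2.81 − 2.33)/2 = 0.24 m; q_6 = 0.35 × 0.97 × 0.24 = 0.08148 m³/s
Stations 1, 7 contribute zero (depth or velocity is 0).
Q = Σ qᵢ = 1.426 m³/s

1.43 m³/s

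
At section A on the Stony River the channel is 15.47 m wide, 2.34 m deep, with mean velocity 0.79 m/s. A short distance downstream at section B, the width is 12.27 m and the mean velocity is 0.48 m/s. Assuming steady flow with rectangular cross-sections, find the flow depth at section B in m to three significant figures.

Q = A₁V₁ = (15.47×2.34) × 0.79 = 28.60 m³/s
d₂ = Q/(b₂ V₂) = 28.60/(12.27×0.48) = 4.856 m

4.86 m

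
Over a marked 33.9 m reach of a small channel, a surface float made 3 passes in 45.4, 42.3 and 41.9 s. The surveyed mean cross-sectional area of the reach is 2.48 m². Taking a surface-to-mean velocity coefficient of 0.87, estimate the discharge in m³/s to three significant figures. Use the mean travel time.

t̄ = (45.4 + 42.3 + 41.9) / 3 = 43.2 s
v_surface = L / t̄ = 33.9 / 43.2 = 0.7847 m/s
v_mean = 0.87 × 0.7847 = 0.6827 m/s
Q = A × v_mean = 2.48 × 0.6827 = 1.693 m³/s

1.69 m³/s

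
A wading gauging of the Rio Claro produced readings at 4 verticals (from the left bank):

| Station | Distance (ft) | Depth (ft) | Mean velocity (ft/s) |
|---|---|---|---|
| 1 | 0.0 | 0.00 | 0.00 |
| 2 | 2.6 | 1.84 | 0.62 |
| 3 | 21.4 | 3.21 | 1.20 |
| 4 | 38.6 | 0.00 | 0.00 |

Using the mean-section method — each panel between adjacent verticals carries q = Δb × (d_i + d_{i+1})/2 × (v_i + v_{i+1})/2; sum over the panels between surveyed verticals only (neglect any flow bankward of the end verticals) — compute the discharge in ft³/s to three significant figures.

60.5 ft³/s

Panel 1-2: Δb = 2.6 ft, d̄ = (0.00+1.84)/2 = 0.92, v̄ = (0.00+0.62)/2 = 0.31 → q = 2.6×0.92×0.31 = 0.7415 ft³/s
Panel 2-3: Δb = 18.8 ft, d̄ = (1.84+3.21)/2 = 2.525, v̄ = (0.62+1.20)/2 = 0.91 → q = 18.8×2.525×0.91 = 43.20 ft³/s
Panel 3-4: Δb = 17.2 ft, d̄ = (3.21+0.00)/2 = 1.605, v̄ = (1.20+0.00)/2 = 0.6 → q = 17.2×1.605×0.6 = 16.56 ft³/s
Q = Σ q = 60.50 ft³/s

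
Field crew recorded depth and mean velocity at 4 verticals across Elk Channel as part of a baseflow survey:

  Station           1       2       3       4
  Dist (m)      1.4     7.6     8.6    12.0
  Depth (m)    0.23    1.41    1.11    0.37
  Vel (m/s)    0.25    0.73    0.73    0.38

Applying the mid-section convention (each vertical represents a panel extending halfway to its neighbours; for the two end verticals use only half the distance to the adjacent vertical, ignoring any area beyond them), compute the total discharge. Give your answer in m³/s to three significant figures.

w_1 = (7.6 − 1.4)/2 = 3.1 m; q_1 = 0.25 × 0.23 × 3.1 = 0.1783 m³/s
w_2 = (8.6 − 1.4)/2 = 3.6 m; q_2 = 0.73 × 1.41 × 3.6 = 3.705 m³/s
w_3 = (12.0 − 7.6)/2 = 2.2 m; q_3 = 0.73 × 1.11 × 2.2 = 1.783 m³/s
w_4 = (12.0 − 8.6)/2 = 1.7 m; q_4 = 0.38 × 0.37 × 1.7 = 0.2390 m³/s
Q = Σ qᵢ = 5.905 m³/s

5.91 m³/s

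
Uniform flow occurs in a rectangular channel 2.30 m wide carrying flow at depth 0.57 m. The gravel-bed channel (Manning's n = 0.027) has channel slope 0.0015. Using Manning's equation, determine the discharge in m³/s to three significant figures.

0.989 m³/s

A = b·y = 2.30 × 0.57 = 1.311 m²
P = b + 2y = 2.30 + 2×0.57 = 3.440 m
R = A/P = 1.311/3.440 = 0.3811 m
Q = (1/n)·A·R^(2/3)·S^(1/2) = (1/0.027) × 1.311 × 0.3811^(2/3) × 0.0015^(1/2) = 0.9885 m³/s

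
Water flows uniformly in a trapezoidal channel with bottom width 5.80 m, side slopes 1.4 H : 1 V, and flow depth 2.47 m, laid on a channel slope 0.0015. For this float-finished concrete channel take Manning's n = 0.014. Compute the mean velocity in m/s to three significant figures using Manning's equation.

3.78 m/s

A = (b + z·y)·y = (5.80 + 1.4×2.47)×2.47 = 22.87 m²
P = b + 2y√(1+z²) = 5.80 + 2×2.47×√(1+1.4²) = 14.30 m
R = A/P = 22.87/14.30 = 1.599 m
Q = (1/n)·A·R^(2/3)·S^(1/2) = (1/0.014) × 22.87 × 1.599^(2/3) × 0.0015^(1/2) = 86.51 m³/s
V = Q/A = 86.51/22.87 = 3.783 m/s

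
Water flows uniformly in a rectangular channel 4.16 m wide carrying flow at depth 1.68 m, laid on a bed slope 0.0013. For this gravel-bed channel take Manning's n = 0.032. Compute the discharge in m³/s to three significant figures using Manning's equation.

A = b·y = 4.16 × 1.68 = 6.989 m²
P = b + 2y = 4.16 + 2×1.68 = 7.520 m
R = A/P = 6.989/7.520 = 0.9294 m
Q = (1/n)·A·R^(2/3)·S^(1/2) = (1/0.032) × 6.989 × 0.9294^(2/3) × 0.0013^(1/2) = 7.499 m³/s

7.50 m³/s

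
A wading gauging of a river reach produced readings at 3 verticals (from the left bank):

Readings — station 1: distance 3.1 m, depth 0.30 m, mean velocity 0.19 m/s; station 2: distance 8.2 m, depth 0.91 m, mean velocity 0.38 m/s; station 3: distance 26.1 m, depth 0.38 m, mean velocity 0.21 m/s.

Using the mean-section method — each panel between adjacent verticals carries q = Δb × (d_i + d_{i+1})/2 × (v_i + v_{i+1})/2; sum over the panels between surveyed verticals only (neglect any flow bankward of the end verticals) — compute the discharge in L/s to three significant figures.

Panel 1-2: Δb = 5.1 m, d̄ = (0.30+0.91)/2 = 0.605, v̄ = (0.19+0.38)/2 = 0.285 → q = 5.1×0.605×0.285 = 0.8794 m³/s
Panel 2-3: Δb = 17.9 m, d̄ = (0.91+0.38)/2 = 0.645, v̄ = (0.38+0.21)/2 = 0.295 → q = 17.9×0.645×0.295 = 3.406 m³/s
Q = Σ q = 4.285 m³/s
= 4.285 × 1000 = 4285 L/s

4290 L/s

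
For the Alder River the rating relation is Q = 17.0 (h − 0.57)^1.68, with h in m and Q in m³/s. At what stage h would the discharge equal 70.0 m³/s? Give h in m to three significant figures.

2.89 m

h − h₀ = (Q/C)^(1/b) = (70.0/17.0)^(1/1.68) = 2.322 m
h = 0.57 + 2.322 = 2.892 m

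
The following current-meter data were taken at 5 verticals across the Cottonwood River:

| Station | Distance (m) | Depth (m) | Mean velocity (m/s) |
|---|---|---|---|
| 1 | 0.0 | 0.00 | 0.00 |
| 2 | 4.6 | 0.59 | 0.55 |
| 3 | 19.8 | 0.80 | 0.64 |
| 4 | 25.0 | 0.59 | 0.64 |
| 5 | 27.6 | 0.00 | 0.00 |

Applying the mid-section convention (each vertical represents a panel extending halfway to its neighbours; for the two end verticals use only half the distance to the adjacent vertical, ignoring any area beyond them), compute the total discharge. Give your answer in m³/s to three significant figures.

w_2 = (19.8 − 0.0)/2 = 9.9 m; q_2 = 0.55 × 0.59 × 9.9 = 3.213 m³/s
w_3 = (25.0 − 4.6)/2 = 10.2 m; q_3 = 0.64 × 0.80 × 10.2 = 5.222 m³/s
w_4 = (27.6 − 19.8)/2 = 3.9 m; q_4 = 0.64 × 0.59 × 3.9 = 1.473 m³/s
Stations 1, 5 contribute zero (depth or velocity is 0).
Q = Σ qᵢ = 9.908 m³/s

9.91 m³/s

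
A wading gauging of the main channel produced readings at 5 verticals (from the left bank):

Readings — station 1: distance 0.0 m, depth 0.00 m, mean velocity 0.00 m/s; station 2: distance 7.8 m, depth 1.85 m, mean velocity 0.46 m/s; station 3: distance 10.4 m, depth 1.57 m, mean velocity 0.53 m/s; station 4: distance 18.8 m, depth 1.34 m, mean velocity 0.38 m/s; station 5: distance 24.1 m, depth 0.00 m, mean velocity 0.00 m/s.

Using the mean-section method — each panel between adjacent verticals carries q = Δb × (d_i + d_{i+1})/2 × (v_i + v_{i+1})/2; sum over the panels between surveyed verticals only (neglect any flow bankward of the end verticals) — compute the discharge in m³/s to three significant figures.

Panel 1-2: Δb = 7.8 m, d̄ = (0.00+1.85)/2 = 0.925, v̄ = (0.00+0.46)/2 = 0.23 → q = 7.8×0.925×0.23 = 1.659 m³/s
Panel 2-3: Δb = 2.6 m, d̄ = (1.85+1.57)/2 = 1.71, v̄ = (0.46+0.53)/2 = 0.495 → q = 2.6×1.71×0.495 = 2.201 m³/s
Panel 3-4: Δb = 8.4 m, d̄ = (1.57+1.34)/2 = 1.455, v̄ = (0.53+0.38)/2 = 0.455 → q = 8.4×1.455×0.455 = 5.561 m³/s
Panel 4-5: Δb = 5.3 m, d̄ = (1.34+0.00)/2 = 0.67, v̄ = (0.38+0.00)/2 = 0.19 → q = 5.3×0.67×0.19 = 0.6747 m³/s
Q = Σ q = 10.10 m³/s

10.1 m³/s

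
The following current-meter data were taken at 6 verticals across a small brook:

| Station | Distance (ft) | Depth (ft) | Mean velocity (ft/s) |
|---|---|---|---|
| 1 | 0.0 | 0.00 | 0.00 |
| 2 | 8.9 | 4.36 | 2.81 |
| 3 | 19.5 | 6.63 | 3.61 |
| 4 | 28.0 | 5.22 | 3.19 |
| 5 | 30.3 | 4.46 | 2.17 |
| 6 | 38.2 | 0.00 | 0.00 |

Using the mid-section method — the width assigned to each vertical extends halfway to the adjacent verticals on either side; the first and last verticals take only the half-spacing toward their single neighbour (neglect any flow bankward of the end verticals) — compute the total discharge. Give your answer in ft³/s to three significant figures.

w_2 = (19.5 − 0.0)/2 = 9.75 ft; q_2 = 2.81 × 4.36 × 9.75 = 119.5 ft³/s
w_3 = (28.0 − 8.9)/2 = 9.55 ft; q_3 = 3.61 × 6.63 × 9.55 = 228.6 ft³/s
w_4 = (30.3 − 19.5)/2 = 5.4 ft; q_4 = 3.19 × 5.22 × 5.4 = 89.92 ft³/s
w_5 = (38.2 − 28.0)/2 = 5.1 ft; q_5 = 2.17 × 4.46 × 5.1 = 49.36 ft³/s
Stations 1, 6 contribute zero (depth or velocity is 0).
Q = Σ qᵢ = 487.3 ft³/s

487 ft³/s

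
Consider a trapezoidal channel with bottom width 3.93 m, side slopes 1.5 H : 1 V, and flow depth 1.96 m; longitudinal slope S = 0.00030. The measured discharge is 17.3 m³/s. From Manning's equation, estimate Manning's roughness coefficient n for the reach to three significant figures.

0.0154

A = (b + z·y)·y = (3.93 + 1.5×1.96)×1.96 = 13.47 m²
P = b + 2y√(1+z²) = 3.93 + 2×1.96×√(1+1.5²) = 11.00 m
R = A/P = 13.47/11.00 = 1.224 m
n = (1/Q)·A·R^(2/3)·S^(1/2) = (1/17.3) × 13.47 × 1.145 × 0.01732 = 0.01543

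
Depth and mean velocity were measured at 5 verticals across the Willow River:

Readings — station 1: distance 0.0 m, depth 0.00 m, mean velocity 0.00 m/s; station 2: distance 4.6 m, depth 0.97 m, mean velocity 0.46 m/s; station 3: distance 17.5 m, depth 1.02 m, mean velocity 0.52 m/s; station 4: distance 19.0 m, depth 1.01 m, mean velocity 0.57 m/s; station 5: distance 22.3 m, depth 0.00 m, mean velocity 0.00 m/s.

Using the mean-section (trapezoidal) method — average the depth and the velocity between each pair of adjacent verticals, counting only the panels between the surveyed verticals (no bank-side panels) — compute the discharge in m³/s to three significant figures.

8.11 m³/s

Panel 1-2: Δb = 4.6 m, d̄ = (0.00+0.97)/2 = 0.485, v̄ = (0.00+0.46)/2 = 0.23 → q = 4.6×0.485×0.23 = 0.5131 m³/s
Panel 2-3: Δb = 12.9 m, d̄ = (0.97+1.02)/2 = 0.995, v̄ = (0.46+0.52)/2 = 0.49 → q = 12.9×0.995×0.49 = 6.289 m³/s
Panel 3-4: Δb = 1.5 m, d̄ = (1.02+1.01)/2 = 1.015, v̄ = (0.52+0.57)/2 = 0.545 → q = 1.5×1.015×0.545 = 0.8298 m³/s
Panel 4-5: Δb = 3.3 m, d̄ = (1.01+0.00)/2 = 0.505, v̄ = (0.57+0.00)/2 = 0.285 → q = 3.3×0.505×0.285 = 0.4750 m³/s
Q = Σ q = 8.107 m³/s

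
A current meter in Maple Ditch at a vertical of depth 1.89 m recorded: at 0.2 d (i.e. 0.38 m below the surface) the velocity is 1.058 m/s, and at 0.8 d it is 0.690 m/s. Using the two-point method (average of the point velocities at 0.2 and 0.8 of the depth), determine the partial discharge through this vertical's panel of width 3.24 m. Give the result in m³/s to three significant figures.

5.35 m³/s

v̄ = (1.058 + 0.690) / 2 = 0.8740 m/s
q = v̄ × d × w = 0.8740 × 1.89 × 3.24 = 5.352 m³/s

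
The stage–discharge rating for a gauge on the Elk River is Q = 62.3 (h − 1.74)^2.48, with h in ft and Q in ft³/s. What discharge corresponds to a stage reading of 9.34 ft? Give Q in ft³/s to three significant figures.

Q = 62.3 × (9.34 − 1.74)^2.48 = 62.3 × 7.6^2.48 = 9526 ft³/s

9530 ft³/s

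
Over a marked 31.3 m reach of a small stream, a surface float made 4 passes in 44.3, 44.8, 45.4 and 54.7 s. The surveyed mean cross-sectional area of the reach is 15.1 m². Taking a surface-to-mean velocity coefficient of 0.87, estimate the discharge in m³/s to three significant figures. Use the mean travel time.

8.69 m³/s

t̄ = (44.3 + 44.8 + 45.4 + 54.7) / 4 = 47.3 s
v_surface = L / t̄ = 31.3 / 47.3 = 0.6617 m/s
v_mean = 0.87 × 0.6617 = 0.5757 m/s
Q = A × v_mean = 15.1 × 0.5757 = 8.693 m³/s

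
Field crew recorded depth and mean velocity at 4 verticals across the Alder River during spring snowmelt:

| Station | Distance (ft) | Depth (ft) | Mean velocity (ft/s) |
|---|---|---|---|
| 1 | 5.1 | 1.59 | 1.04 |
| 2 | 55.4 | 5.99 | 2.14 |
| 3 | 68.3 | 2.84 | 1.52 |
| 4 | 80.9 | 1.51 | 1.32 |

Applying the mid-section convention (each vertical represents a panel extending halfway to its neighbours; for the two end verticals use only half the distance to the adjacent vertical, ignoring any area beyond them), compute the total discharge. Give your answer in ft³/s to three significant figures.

w_1 = (55.4 − 5.1)/2 = 25.15 ft; q_1 = 1.04 × 1.59 × 25.15 = 41.59 ft³/s
w_2 = (68.3 − 5.1)/2 = 31.6 ft; q_2 = 2.14 × 5.99 × 31.6 = 405.1 ft³/s
w_3 = (80.9 − 55.4)/2 = 12.75 ft; q_3 = 1.52 × 2.84 × 12.75 = 55.04 ft³/s
w_4 = (80.9 − 68.3)/2 = 6.3 ft; q_4 = 1.32 × 1.51 × 6.3 = 12.56 ft³/s
Q = Σ qᵢ = 514.3 ft³/s

514 ft³/s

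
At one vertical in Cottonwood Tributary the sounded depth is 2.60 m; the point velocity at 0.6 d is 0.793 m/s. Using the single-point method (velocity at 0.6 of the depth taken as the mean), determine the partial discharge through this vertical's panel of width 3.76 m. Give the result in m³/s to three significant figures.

v̄ = v₀.₆ = 0.793 m/s
q = v̄ × d × w = 0.7930 × 2.60 × 3.76 = 7.752 m³/s

7.75 m³/s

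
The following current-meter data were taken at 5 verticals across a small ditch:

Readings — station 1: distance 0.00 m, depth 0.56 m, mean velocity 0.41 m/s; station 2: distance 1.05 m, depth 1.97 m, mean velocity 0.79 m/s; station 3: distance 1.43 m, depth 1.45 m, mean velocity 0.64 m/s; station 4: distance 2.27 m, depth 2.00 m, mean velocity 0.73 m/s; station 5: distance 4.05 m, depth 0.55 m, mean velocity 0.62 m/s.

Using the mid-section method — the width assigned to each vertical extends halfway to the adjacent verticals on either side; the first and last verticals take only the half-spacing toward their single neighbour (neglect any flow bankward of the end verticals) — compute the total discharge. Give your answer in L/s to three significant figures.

w_1 = (1.05 − 0.00)/2 = 0.525 m; q_1 = 0.41 × 0.56 × 0.525 = 0.1205 m³/s
w_2 = (1.43 − 0.00)/2 = 0.715 m; q_2 = 0.79 × 1.97 × 0.715 = 1.113 m³/s
w_3 = (2.27 − 1.05)/2 = 0.61 m; q_3 = 0.64 × 1.45 × 0.61 = 0.5661 m³/s
w_4 = (4.05 − 1.43)/2 = 1.31 m; q_4 = 0.73 × 2.00 × 1.31 = 1.913 m³/s
w_5 = (4.05 − 2.27)/2 = 0.89 m; q_5 = 0.62 × 0.55 × 0.89 = 0.3035 m³/s
Q = Σ qᵢ = 4.015 m³/s
= 4.015 × 1000 = 4015 L/s

4020 L/s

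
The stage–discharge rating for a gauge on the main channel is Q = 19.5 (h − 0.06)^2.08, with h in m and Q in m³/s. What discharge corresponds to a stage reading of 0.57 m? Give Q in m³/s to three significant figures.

Q = 19.5 × (0.57 − 0.06)^2.08 = 19.5 × 0.51^2.08 = 4.806 m³/s

4.81 m³/s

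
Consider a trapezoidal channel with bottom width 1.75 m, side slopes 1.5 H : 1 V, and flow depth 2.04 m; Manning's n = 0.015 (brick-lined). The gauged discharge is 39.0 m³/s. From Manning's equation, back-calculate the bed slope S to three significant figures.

0.00322

A = (b + z·y)·y = (1.75 + 1.5×2.04)×2.04 = 9.812 m²
P = b + 2y√(1+z²) = 1.75 + 2×2.04×√(1+1.5²) = 9.105 m
R = A/P = 9.812/9.105 = 1.078 m
S = (Q·n / (1·A·R^(2/3)))² = (39.0×0.015 / (1×9.812×1.051))² = 0.003217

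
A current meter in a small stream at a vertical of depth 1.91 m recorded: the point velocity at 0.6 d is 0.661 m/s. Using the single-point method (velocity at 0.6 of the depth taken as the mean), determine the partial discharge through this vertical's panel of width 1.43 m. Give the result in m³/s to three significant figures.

v̄ = v₀.₆ = 0.661 m/s
q = v̄ × d × w = 0.6610 × 1.91 × 1.43 = 1.805 m³/s

1.81 m³/s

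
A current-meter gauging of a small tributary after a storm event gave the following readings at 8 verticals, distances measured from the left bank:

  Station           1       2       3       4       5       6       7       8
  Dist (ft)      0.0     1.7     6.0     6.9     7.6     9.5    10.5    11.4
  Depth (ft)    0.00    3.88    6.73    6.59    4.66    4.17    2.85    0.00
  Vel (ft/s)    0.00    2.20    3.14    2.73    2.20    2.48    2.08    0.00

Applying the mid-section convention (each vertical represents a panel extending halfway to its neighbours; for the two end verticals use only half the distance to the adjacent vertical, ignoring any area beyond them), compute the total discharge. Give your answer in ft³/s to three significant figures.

w_2 = (6.0 − 0.0)/2 = 3 ft; q_2 = 2.20 × 3.88 × 3 = 25.61 ft³/s
w_3 = (6.9 − 1.7)/2 = 2.6 ft; q_3 = 3.14 × 6.73 × 2.6 = 54.94 ft³/s
w_4 = (7.6 − 6.0)/2 = 0.8 ft; q_4 = 2.73 × 6.59 × 0.8 = 14.39 ft³/s
w_5 = (9.5 − 6.9)/2 = 1.3 ft; q_5 = 2.20 × 4.66 × 1.3 = 13.33 ft³/s
w_6 = (10.5 − 7.6)/2 = 1.45 ft; q_6 = 2.48 × 4.17 × 1.45 = 15.00 ft³/s
w_7 = (11.4 − 9.5)/2 = 0.95 ft; q_7 = 2.08 × 2.85 × 0.95 = 5.632 ft³/s
Stations 1, 8 contribute zero (depth or velocity is 0).
Q = Σ qᵢ = 128.9 ft³/s

129 ft³/s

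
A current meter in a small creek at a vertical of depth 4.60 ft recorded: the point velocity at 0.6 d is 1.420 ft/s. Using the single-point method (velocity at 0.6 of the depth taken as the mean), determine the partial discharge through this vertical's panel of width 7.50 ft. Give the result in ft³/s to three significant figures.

49.0 ft³/s

v̄ = v₀.₆ = 1.420 ft/s
q = v̄ × d × w = 1.420 × 4.60 × 7.50 = 48.99 ft³/s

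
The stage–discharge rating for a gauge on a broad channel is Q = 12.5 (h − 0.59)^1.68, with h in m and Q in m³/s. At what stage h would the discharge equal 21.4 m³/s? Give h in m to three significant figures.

1.97 m

h − h₀ = (Q/C)^(1/b) = (21.4/12.5)^(1/1.68) = 1.377 m
h = 0.59 + 1.377 = 1.967 m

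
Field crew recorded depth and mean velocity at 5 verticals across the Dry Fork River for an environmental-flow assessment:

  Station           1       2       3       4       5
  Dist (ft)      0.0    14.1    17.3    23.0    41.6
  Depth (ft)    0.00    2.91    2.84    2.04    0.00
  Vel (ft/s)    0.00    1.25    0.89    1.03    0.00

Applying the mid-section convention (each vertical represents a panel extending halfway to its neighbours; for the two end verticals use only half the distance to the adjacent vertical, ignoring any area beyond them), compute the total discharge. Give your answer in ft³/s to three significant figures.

68.2 ft³/s

w_2 = (17.3 − 0.0)/2 = 8.65 ft; q_2 = 1.25 × 2.91 × 8.65 = 31.46 ft³/s
w_3 = (23.0 − 14.1)/2 = 4.45 ft; q_3 = 0.89 × 2.84 × 4.45 = 11.25 ft³/s
w_4 = (41.6 − 17.3)/2 = 12.15 ft; q_4 = 1.03 × 2.04 × 12.15 = 25.53 ft³/s
Stations 1, 5 contribute zero (depth or velocity is 0).
Q = Σ qᵢ = 68.24 ft³/s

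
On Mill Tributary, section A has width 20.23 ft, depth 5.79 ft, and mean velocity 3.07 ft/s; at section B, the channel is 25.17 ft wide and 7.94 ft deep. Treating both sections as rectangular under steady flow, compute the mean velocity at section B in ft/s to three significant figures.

Q = A₁V₁ = (20.23×5.79) × 3.07 = 359.6 ft³/s
A₂ = 25.17 × 7.94 = 199.8 ft²
V₂ = Q/A₂ = 359.6/199.8 = 1.799 ft/s

1.80 ft/s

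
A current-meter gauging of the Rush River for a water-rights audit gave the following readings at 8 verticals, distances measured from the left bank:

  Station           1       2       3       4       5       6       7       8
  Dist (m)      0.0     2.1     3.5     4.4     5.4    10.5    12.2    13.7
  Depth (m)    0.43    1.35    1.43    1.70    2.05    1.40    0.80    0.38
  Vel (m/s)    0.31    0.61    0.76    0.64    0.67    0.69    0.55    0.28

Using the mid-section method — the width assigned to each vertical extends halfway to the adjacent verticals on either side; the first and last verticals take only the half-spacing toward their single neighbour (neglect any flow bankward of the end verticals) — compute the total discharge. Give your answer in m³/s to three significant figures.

12.1 m³/s

w_1 = (2.1 − 0.0)/2 = 1.05 m; q_1 = 0.31 × 0.43 × 1.05 = 0.1400 m³/s
w_2 = (3.5 − 0.0)/2 = 1.75 m; q_2 = 0.61 × 1.35 × 1.75 = 1.441 m³/s
w_3 = (4.4 − 2.1)/2 = 1.15 m; q_3 = 0.76 × 1.43 × 1.15 = 1.250 m³/s
w_4 = (5.4 − 3.5)/2 = 0.95 m; q_4 = 0.64 × 1.70 × 0.95 = 1.034 m³/s
w_5 = (10.5 − 4.4)/2 = 3.05 m; q_5 = 0.67 × 2.05 × 3.05 = 4.189 m³/s
w_6 = (12.2 − 5.4)/2 = 3.4 m; q_6 = 0.69 × 1.40 × 3.4 = 3.284 m³/s
w_7 = (13.7 − 10.5)/2 = 1.6 m; q_7 = 0.55 × 0.80 × 1.6 = 0.7040 m³/s
w_8 = (13.7 − 12.2)/2 = 0.75 m; q_8 = 0.28 × 0.38 × 0.75 = 0.07980 m³/s
Q = Σ qᵢ = 12.12 m³/s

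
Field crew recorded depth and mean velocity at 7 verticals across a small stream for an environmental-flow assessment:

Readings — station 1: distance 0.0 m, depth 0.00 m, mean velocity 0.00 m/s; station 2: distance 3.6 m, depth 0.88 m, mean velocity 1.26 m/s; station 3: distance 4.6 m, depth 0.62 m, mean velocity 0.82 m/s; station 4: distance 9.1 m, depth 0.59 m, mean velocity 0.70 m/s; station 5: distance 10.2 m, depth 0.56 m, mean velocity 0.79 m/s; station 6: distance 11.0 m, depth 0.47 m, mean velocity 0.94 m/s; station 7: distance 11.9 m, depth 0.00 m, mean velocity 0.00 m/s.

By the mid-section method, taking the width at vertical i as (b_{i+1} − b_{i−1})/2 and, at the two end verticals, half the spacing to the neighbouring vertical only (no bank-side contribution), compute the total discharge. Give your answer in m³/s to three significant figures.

5.90 m³/s

w_2 = (4.6 − 0.0)/2 = 2.3 m; q_2 = 1.26 × 0.88 × 2.3 = 2.550 m³/s
w_3 = (9.1 − 3.6)/2 = 2.75 m; q_3 = 0.82 × 0.62 × 2.75 = 1.398 m³/s
w_4 = (10.2 − 4.6)/2 = 2.8 m; q_4 = 0.70 × 0.59 × 2.8 = 1.156 m³/s
w_5 = (11.0 − 9.1)/2 = 0.95 m; q_5 = 0.79 × 0.56 × 0.95 = 0.4203 m³/s
w_6 = (11.9 − 10.2)/2 = 0.85 m; q_6 = 0.94 × 0.47 × 0.85 = 0.3755 m³/s
Stations 1, 7 contribute zero (depth or velocity is 0).
Q = Σ qᵢ = 5.901 m³/s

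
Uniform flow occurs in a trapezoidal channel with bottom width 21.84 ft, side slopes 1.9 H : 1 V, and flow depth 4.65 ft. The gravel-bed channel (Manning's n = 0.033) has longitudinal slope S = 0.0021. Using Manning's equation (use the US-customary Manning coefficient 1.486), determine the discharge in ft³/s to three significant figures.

667 ft³/s

A = (b + z·y)·y = (21.84 + 1.9×4.65)×4.65 = 142.6 ft²
P = b + 2y√(1+z²) = 21.84 + 2×4.65×√(1+1.9²) = 41.81 ft
R = A/P = 142.6/41.81 = 3.412 ft
Q = (1.486/n)·A·R^(2/3)·S^(1/2) = (1.486/0.033) × 142.6 × 3.412^(2/3) × 0.0021^(1/2) = 667.1 ft³/s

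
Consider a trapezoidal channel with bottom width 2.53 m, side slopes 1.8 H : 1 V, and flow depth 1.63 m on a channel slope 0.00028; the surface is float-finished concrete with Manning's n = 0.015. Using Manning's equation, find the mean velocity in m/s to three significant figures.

1.09 m/s

A = (b + z·y)·y = (2.53 + 1.8×1.63)×1.63 = 8.906 m²
P = b + 2y√(1+z²) = 2.53 + 2×1.63×√(1+1.8²) = 9.243 m
R = A/P = 8.906/9.243 = 0.9636 m
Q = (1/n)·A·R^(2/3)·S^(1/2) = (1/0.015) × 8.906 × 0.9636^(2/3) × 0.00028^(1/2) = 9.693 m³/s
V = Q/A = 9.693/8.906 = 1.088 m/s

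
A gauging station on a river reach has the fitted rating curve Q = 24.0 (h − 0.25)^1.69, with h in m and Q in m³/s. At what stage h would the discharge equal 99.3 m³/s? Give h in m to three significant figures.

h − h₀ = (Q/C)^(1/b) = (99.3/24.0)^(1/1.69) = 2.317 m
h = 0.25 + 2.317 = 2.567 m

2.57 m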